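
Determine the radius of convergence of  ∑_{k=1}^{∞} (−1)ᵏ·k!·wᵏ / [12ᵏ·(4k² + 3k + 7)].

By the ratio test, |a_{k+1}/a_k| = (k+1) · 1/12 · (4k² + 3k + 7)/(4(k+1)² + 3(k+1) + 7) → ∞.
Since the ratio → ∞, the series diverges for every w ≠ 0, and R = 0.

R = 0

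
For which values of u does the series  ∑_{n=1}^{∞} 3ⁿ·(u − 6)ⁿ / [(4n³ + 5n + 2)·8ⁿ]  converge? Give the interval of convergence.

[10/3, 26/3]

Ratio test: |a_{n+1}/a_n| = [(4n³ + 5n + 2)/(4(n+1)³ + 5(n+1) + 2)] · 3/8 → 3/8 as n → ∞.
Thus R = 1/(3/8) = 8/3.
When u = 26/3, the series is dominated by a constant times Σ 1/n³, which converges (p = 3 > 1).
When u = 10/3, absolute convergence follows by limit comparison with Σ 1/n³.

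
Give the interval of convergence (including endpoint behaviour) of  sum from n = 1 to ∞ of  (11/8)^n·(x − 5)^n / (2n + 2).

Apply the ratio test: |a_{n+1}| / |a_n| = [(2n + 2)/(2(n+1) + 2)] · 11/8, which tends to 11/8 as n → ∞.
Convergence for |x − 5| · 11/8 < 1, i.e. |x − 5| < 8/11. So R = 8/11.
At x = 63/11: the terms behave like c/n; limit comparison with the harmonic series gives divergence.
When x = 47/11, convergence follows from the alternating series test (terms decrease monotonically to 0).

[47/11, 63/11)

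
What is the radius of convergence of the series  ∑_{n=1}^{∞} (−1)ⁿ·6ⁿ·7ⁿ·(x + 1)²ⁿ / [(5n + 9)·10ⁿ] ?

The ratio of consecutive coefficients is [(5n + 9)/(5(n+1) + 9)] · 6·7/10 → 21/5.
Writing y = (x + 1)², the series in y has radius 5/21, so |x + 1| < √(5/21) and R = √105/21.

R = √105/21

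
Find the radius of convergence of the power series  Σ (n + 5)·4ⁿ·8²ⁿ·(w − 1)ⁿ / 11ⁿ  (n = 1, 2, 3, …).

Apply the ratio test: |a_{n+1}| / |a_n| = [((n+1) + 5)/(n + 5)] · 4·64/11, which tends to 256/11 as n → ∞.
Hence the series converges for |w − 1| < 1/(256/11) = 11/256, so the radius of convergence is 11/256.

R = 11/256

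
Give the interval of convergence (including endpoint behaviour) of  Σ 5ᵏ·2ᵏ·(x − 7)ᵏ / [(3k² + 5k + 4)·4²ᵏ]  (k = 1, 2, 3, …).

[27/5, 43/5]

Ratio test: |a_{k+1}/a_k| = [(3k² + 5k + 4)/(3(k+1)² + 5(k+1) + 4)] · 5·2/16 → 5/8 as k → ∞.
Thus R = 1/(5/8) = 8/5.
When x = 43/5, absolute convergence follows by limit comparison with Σ 1/k².
When x = 27/5, the terms are on the order of 1/k², so the series converges absolutely by comparison with the p-series (p = 2 > 1).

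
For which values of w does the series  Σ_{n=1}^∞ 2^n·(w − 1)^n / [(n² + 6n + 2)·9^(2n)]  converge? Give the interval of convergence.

By the ratio test, |a_{n+1}/a_n| = [(n² + 6n + 2)/((n+1)² + 6(n+1) + 2)] · 2/81 → 2/81.
Convergence for |w − 1| · 2/81 < 1, i.e. |w − 1| < 81/2. So R = 81/2.
At w = 83/2: the terms are on the order of 1/n², so the series converges absolutely by comparison with the p-series (p = 2 > 1).
When w = -79/2, absolute convergence follows by limit comparison with Σ 1/n².

[-79/2, 83/2]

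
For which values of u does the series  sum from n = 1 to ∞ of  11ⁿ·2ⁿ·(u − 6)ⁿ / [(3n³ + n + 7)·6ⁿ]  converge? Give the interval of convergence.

[63/11, 69/11]

By the ratio test, |a_{n+1}/a_n| = [(3n³ + n + 7)/(3(n+1)³ + (n+1) + 7)] · 11·2/6 → 11/3.
Thus R = 1/(11/3) = 3/11.
When u = 69/11, absolute convergence follows by limit comparison with Σ 1/n³.
Check u = 63/11: the terms are on the order of 1/n³, so the series converges absolutely by comparison with the p-series (p = 3 > 1).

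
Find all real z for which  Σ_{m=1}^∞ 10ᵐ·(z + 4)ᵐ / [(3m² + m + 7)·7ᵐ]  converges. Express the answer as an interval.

Ratio test: |a_{m+1}/a_m| = [(3m² + m + 7)/(3(m+1)² + (m+1) + 7)] · 10/7 → 10/7 as m → ∞.
Hence the series converges for |z + 4| < 1/(10/7) = 7/10, so the radius of convergence is 7/10.
Endpoint z = -33/10: the series is dominated by a constant times Σ 1/m², which converges (p = 2 > 1).
Check z = -47/10: the series is dominated by a constant times Σ 1/m², which converges (p = 2 > 1).

[-47/10, -33/10]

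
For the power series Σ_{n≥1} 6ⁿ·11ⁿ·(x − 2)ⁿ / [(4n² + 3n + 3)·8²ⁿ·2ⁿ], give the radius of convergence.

The ratio of consecutive coefficients is [(4n² + 3n + 3)/(4(n+1)² + 3(n+1) + 3)] · 6·11/(64·2) → 33/64.
Thus R = 1/(33/64) = 64/33.

R = 64/33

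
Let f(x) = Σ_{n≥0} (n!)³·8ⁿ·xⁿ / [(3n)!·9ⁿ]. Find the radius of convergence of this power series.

Ratio test: |a_{n+1}/a_n| = (n+1)³/[(3n+1)·(3n+2)·(3n+3)] · 8/9 → 8/243 as n → ∞.
The series converges when 8/243 · |x| < 1, giving R = 243/8.

R = 243/8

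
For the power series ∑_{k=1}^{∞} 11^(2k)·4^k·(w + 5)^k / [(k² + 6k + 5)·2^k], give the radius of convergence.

By the ratio test, |a_{k+1}/a_k| = [(k² + 6k + 5)/((k+1)² + 6(k+1) + 5)] · 121·4/2 → 242.
Convergence for |w + 5| · 242 < 1, i.e. |w + 5| < 1/242. So R = 1/242.

R = 1/242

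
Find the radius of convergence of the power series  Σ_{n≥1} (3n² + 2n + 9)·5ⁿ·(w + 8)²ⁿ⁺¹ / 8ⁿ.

R = 2√10/5

The ratio of consecutive coefficients is [(3(n+1)² + 2(n+1) + 9)/(3n² + 2n + 9)] · 5/8 → 5/8.
Successive powers of (w + 8) differ by 2, so the series converges when |w + 8|² · 5/8 < 1, i.e. |w + 8| < √(8/5). So R = 2√10/5.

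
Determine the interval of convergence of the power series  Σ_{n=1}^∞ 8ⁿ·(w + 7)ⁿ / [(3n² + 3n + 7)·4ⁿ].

[-15/2, -13/2]

By the ratio test, |a_{n+1}/a_n| = [(3n² + 3n + 7)/(3(n+1)² + 3(n+1) + 7)] · 8/4 → 2.
The series converges when 2 · |w + 7| < 1, giving R = 1/2.
At w = -13/2: the terms are on the order of 1/n², so the series converges absolutely by comparison with the p-series (p = 2 > 1).
Check w = -15/2: absolute convergence follows by limit comparison with Σ 1/n².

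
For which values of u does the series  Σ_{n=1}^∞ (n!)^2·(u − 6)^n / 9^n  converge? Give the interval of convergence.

The ratio of consecutive coefficients is (n+1)² · 1/9 → ∞.
The ratio grows without bound, so the series diverges whenever (u − 6) ≠ 0; it converges only at u = 6. R = 0.

{6}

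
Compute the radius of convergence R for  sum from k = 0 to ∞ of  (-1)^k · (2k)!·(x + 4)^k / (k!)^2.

The ratio of consecutive coefficients is (2k+1)·(2k+2)/(k+1)² → 4.
Convergence for |x + 4| · 4 < 1, i.e. |x + 4| < 1/4. So R = 1/4.

R = 1/4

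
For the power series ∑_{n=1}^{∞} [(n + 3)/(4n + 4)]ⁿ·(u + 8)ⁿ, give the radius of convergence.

R = 4

Root test: |a_n|^(1/n) = (n + 3)/(4n + 4) → 1/4.
Convergence for |u + 8| · 1/4 < 1, i.e. |u + 8| < 4. So R = 4.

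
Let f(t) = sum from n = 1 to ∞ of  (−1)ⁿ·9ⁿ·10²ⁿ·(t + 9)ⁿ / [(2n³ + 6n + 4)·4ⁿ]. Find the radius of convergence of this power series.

The ratio of consecutive coefficients is [(2n³ + 6n + 4)/(2(n+1)³ + 6(n+1) + 4)] · 9·100/4 → 225.
Thus R = 1/(225) = 1/225.

R = 1/225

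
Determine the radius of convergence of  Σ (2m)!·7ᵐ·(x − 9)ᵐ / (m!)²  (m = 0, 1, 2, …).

R = 1/28

By the ratio test, |a_{m+1}/a_m| = (2m+1)·(2m+2)/(m+1)² · 7 → 28.
Convergence for |x − 9| · 28 < 1, i.e. |x − 9| < 1/28. So R = 1/28.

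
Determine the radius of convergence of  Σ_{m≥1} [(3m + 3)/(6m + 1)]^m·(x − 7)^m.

Root test: |a_m|^(1/m) = (3m + 3)/(6m + 1) → 1/2.
Convergence for |x − 7| · 1/2 < 1, i.e. |x − 7| < 2. So R = 2.

R = 2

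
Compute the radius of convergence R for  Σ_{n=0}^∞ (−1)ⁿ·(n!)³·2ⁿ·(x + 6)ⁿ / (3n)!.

R = 27/2

By the ratio test, |a_{n+1}/a_n| = (n+1)³/[(3n+1)·(3n+2)·(3n+3)] · 2 → 2/27.
The series converges when 2/27 · |x + 6| < 1, giving R = 27/2.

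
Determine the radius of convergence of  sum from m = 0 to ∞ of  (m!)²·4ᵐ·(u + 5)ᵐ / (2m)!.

By the ratio test, |a_{m+1}/a_m| = (m+1)²/[(2m+1)·(2m+2)] · 4 → 1.
So the series converges when |u + 5| < 1 and diverges when |u + 5| > 1; R = 1.

R = 1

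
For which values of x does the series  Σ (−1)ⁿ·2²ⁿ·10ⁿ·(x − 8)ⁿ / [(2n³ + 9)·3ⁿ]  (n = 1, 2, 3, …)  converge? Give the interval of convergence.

Ratio test: |a_{n+1}/a_n| = [(2n³ + 9)/(2(n+1)³ + 9)] · 4·10/3 → 40/3 as n → ∞.
The series converges when 40/3 · |x − 8| < 1, giving R = 3/40.
Endpoint x = 323/40: the series is dominated by a constant times Σ 1/n³, which converges (p = 3 > 1).
When x = 317/40, the series is dominated by a constant times Σ 1/n³, which converges (p = 3 > 1).

[317/40, 323/40]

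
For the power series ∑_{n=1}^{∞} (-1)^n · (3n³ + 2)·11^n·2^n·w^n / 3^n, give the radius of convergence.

R = 3/22

The ratio of consecutive coefficients is [(3(n+1)³ + 2)/(3n³ + 2)] · 11·2/3 → 22/3.
Thus R = 1/(22/3) = 3/22.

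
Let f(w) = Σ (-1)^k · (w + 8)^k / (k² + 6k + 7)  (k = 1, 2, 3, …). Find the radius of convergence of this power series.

R = 1

Apply the ratio test: |a_{k+1}| / |a_k| = (k² + 6k + 7)/((k+1)² + 6(k+1) + 7), which tends to 1 as k → ∞.
Convergence for |w + 8| < 1, so R = 1.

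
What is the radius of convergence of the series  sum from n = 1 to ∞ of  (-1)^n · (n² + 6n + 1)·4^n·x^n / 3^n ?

By the ratio test, |a_{n+1}/a_n| = [((n+1)² + 6(n+1) + 1)/(n² + 6n + 1)] · 4/3 → 4/3.
Thus R = 1/(4/3) = 3/4.

R = 3/4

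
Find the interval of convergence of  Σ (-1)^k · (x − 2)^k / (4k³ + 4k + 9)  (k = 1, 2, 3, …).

[1, 3]

The ratio of consecutive coefficients is (4k³ + 4k + 9)/(4(k+1)³ + 4(k+1) + 9) → 1.
Hence R = 1.
When x = 3, the series is dominated by a constant times Σ 1/k³, which converges (p = 3 > 1).
When x = 1, the terms are on the order of 1/k³, so the series converges absolutely by comparison with the p-series (p = 3 > 1).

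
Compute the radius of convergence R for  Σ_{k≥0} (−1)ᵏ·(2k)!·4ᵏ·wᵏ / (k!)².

By the ratio test, |a_{k+1}/a_k| = (2k+1)·(2k+2)/(k+1)² · 4 → 16.
Thus R = 1/(16) = 1/16.

R = 1/16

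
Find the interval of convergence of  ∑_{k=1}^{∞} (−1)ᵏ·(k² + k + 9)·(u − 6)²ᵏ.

(5, 7)

The ratio of consecutive coefficients is ((k+1)² + (k+1) + 9)/(k² + k + 9) → 1.
Successive powers of (u − 6) differ by 2, so the series converges when |u − 6|² · 1 < 1, i.e. |u − 6| < √(1) = 1. So R = 1.
Check u = 7: the terms do not tend to 0, so the series diverges.
At u = 5: the terms have absolute value of order k², which does not tend to 0, so the series diverges by the divergence test.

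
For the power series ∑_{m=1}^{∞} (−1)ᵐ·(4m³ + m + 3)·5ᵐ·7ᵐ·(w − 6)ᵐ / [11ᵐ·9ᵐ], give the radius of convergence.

By the ratio test, |a_{m+1}/a_m| = [(4(m+1)³ + (m+1) + 3)/(4m³ + m + 3)] · 5·7/(11·9) → 35/99.
The series converges when 35/99 · |w − 6| < 1, giving R = 99/35.

R = 99/35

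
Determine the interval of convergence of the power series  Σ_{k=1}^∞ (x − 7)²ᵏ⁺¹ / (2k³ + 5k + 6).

[6, 8]

Ratio test: |a_{k+1}/a_k| = (2k³ + 5k + 6)/(2(k+1)³ + 5(k+1) + 6) → 1 as k → ∞.
Writing y = (x − 7)², the series in y has radius 1, so |x − 7| < √(1) = 1 and R = 1.
When x = 8, the series is dominated by a constant times Σ 1/k³, which converges (p = 3 > 1).
Endpoint x = 6: the series is dominated by a constant times Σ 1/k³, which converges (p = 3 > 1).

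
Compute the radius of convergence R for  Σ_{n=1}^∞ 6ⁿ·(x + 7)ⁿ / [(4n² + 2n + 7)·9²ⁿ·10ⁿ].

R = 135

Ratio test: |a_{n+1}/a_n| = [(4n² + 2n + 7)/(4(n+1)² + 2(n+1) + 7)] · 6/(81·10) → 1/135 as n → ∞.
Convergence for |x + 7| · 1/135 < 1, i.e. |x + 7| < 135. So R = 135.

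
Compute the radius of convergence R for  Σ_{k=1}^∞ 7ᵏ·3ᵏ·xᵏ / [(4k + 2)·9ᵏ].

R = 3/7

The ratio of consecutive coefficients is [(4k + 2)/(4(k+1) + 2)] · 7·3/9 → 7/3.
The series converges when 7/3 · |x| < 1, giving R = 3/7.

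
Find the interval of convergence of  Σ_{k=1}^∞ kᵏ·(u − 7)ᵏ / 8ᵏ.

{7}

Applying the root test, |a_k|^(1/k) = k/8 → ∞.
Since the k-th root of |a_k| is unbounded, the series converges only at u = 7; R = 0.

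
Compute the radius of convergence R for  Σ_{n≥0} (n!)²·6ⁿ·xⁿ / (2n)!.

Ratio test: |a_{n+1}/a_n| = (n+1)²/[(2n+1)·(2n+2)] · 6 → 3/2 as n → ∞.
The series converges when 3/2 · |x| < 1, giving R = 2/3.

R = 2/3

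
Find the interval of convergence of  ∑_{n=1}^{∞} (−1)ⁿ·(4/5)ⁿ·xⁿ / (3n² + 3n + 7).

By the ratio test, |a_{n+1}/a_n| = [(3n² + 3n + 7)/(3(n+1)² + 3(n+1) + 7)] · 4/5 → 4/5.
Convergence for |x| · 4/5 < 1, i.e. |x| < 5/4. So R = 5/4.
Check x = 5/4: the series is dominated by a constant times Σ 1/n², which converges (p = 2 > 1).
Check x = -5/4: the terms are on the order of 1/n², so the series converges absolutely by comparison with the p-series (p = 2 > 1).

[-5/4, 5/4]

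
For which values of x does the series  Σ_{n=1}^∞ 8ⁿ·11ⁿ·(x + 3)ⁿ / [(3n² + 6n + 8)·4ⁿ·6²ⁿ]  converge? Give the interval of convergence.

The ratio of consecutive coefficients is [(3n² + 6n + 8)/(3(n+1)² + 6(n+1) + 8)] · 8·11/(4·36) → 11/18.
Thus R = 1/(11/18) = 18/11.
At x = -15/11: the series is dominated by a constant times Σ 1/n², which converges (p = 2 > 1).
At x = -51/11: the series is dominated by a constant times Σ 1/n², which converges (p = 2 > 1).

[-51/11, -15/11]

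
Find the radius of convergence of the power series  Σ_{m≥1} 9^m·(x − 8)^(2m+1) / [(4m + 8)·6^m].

Ratio test: |a_{m+1}/a_m| = [(4m + 8)/(4(m+1) + 8)] · 9/6 → 3/2 as m → ∞.
Writing y = (x − 8)², the series in y has radius 2/3, so |x − 8| < √(2/3) and R = √6/3.

R = √6/3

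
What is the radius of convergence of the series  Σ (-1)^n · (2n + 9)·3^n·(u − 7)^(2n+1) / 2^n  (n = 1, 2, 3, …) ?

R = √6/3

Apply the ratio test: |a_{n+1}| / |a_n| = [(2(n+1) + 9)/(2n + 9)] · 3/2, which tends to 3/2 as n → ∞.
Successive powers of (u − 7) differ by 2, so the series converges when |u − 7|² · 3/2 < 1, i.e. |u − 7| < √(2/3). So R = √6/3.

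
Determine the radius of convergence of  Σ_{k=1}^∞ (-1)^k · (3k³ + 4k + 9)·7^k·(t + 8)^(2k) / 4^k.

R = 2√7/7

Ratio test: |a_{k+1}/a_k| = [(3(k+1)³ + 4(k+1) + 9)/(3k³ + 4k + 9)] · 7/4 → 7/4 as k → ∞.
Since the exponent of (t + 8) increases by 2 each term, convergence requires |t + 8|² < 4/7, hence R = 2√7/7.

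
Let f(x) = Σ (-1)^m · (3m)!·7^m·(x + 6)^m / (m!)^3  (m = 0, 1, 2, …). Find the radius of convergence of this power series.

R = 1/189

The ratio of consecutive coefficients is (3m+1)·(3m+2)·(3m+3)/(m+1)³ · 7 → 189.
The series converges when 189 · |x + 6| < 1, giving R = 1/189.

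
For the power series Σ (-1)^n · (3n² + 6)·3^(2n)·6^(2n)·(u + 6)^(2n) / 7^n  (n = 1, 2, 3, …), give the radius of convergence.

The ratio of consecutive coefficients is [(3(n+1)² + 6)/(3n² + 6)] · 9·36/7 → 324/7.
Successive powers of (u + 6) differ by 2, so the series converges when |u + 6|² · 324/7 < 1, i.e. |u + 6| < √(7/324). So R = √7/18.

R = √7/18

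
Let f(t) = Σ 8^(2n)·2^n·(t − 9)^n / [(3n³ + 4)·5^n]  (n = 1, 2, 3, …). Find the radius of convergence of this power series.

Ratio test: |a_{n+1}/a_n| = [(3n³ + 4)/(3(n+1)³ + 4)] · 64·2/5 → 128/5 as n → ∞.
Convergence for |t − 9| · 128/5 < 1, i.e. |t − 9| < 5/128. So R = 5/128.

R = 5/128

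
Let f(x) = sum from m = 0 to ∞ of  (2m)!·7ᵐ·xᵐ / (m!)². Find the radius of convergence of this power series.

The ratio of consecutive coefficients is (2m+1)·(2m+2)/(m+1)² · 7 → 28.
Thus R = 1/(28) = 1/28.

R = 1/28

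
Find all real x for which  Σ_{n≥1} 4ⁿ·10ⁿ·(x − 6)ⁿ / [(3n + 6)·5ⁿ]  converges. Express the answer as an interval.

Apply the ratio test: |a_{n+1}| / |a_n| = [(3n + 6)/(3(n+1) + 6)] · 4·10/5, which tends to 8 as n → ∞.
Convergence for |x − 6| · 8 < 1, i.e. |x − 6| < 1/8. So R = 1/8.
Check x = 49/8: comparison with the harmonic series Σ 1/n shows the series diverges.
When x = 47/8, convergence follows from the alternating series test (terms decrease monotonically to 0).

[47/8, 49/8)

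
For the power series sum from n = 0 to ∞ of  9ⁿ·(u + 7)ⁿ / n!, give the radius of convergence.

R = ∞

The ratio of consecutive coefficients is 9 · 1/(n+1) → 0.
The limit is 0, so the series converges for all u; R = ∞.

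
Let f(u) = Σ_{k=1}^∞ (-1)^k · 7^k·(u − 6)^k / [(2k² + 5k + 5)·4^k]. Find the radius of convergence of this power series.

R = 4/7

The ratio of consecutive coefficients is [(2k² + 5k + 5)/(2(k+1)² + 5(k+1) + 5)] · 7/4 → 7/4.
Convergence for |u − 6| · 7/4 < 1, i.e. |u − 6| < 4/7. So R = 4/7.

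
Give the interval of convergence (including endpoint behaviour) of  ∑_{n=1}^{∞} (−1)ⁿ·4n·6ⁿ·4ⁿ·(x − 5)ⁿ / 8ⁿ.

(14/3, 16/3)

By the ratio test, |a_{n+1}/a_n| = [4(n+1)/4n] · 6·4/8 → 3.
The series converges when 3 · |x − 5| < 1, giving R = 1/3.
When x = 16/3, the terms have absolute value of order n, which does not tend to 0, so the series diverges by the divergence test.
At x = 14/3: the terms do not tend to 0, so the series diverges.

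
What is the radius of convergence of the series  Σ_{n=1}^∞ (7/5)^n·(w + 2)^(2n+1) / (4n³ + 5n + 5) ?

By the ratio test, |a_{n+1}/a_n| = [(4n³ + 5n + 5)/(4(n+1)³ + 5(n+1) + 5)] · 7/5 → 7/5.
Since the exponent of (w + 2) increases by 2 each term, convergence requires |w + 2|² < 5/7, hence R = √35/7.

R = √35/7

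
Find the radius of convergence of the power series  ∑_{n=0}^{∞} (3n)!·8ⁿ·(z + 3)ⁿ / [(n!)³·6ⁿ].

R = 1/36

By the ratio test, |a_{n+1}/a_n| = (3n+1)·(3n+2)·(3n+3)/(n+1)³ · 8/6 → 36.
The series converges when 36 · |z + 3| < 1, giving R = 1/36.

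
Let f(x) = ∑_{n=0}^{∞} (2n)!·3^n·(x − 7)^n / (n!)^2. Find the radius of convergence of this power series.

Apply the ratio test: |a_{n+1}| / |a_n| = (2n+1)·(2n+2)/(n+1)² · 3, which tends to 12 as n → ∞.
Thus R = 1/(12) = 1/12.

R = 1/12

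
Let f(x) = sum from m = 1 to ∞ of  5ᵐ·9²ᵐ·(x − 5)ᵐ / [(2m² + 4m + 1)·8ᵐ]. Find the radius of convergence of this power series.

R = 8/405

By the ratio test, |a_{m+1}/a_m| = [(2m² + 4m + 1)/(2(m+1)² + 4(m+1) + 1)] · 5·81/8 → 405/8.
The series converges when 405/8 · |x − 5| < 1, giving R = 8/405.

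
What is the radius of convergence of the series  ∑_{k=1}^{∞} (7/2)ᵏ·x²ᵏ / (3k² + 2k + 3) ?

The ratio of consecutive coefficients is [(3k² + 2k + 3)/(3(k+1)² + 2(k+1) + 3)] · 7/2 → 7/2.
Since the exponent of x increases by 2 each term, convergence requires |x|² < 2/7, hence R = √14/7.

R = √14/7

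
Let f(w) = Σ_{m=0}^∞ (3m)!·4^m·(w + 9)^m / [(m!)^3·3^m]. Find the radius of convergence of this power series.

R = 1/36

By the ratio test, |a_{m+1}/a_m| = (3m+1)·(3m+2)·(3m+3)/(m+1)³ · 4/3 → 36.
Convergence for |w + 9| · 36 < 1, i.e. |w + 9| < 1/36. So R = 1/36.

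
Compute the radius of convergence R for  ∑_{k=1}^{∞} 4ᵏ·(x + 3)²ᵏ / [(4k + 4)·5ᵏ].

R = √5/2

Ratio test: |a_{k+1}/a_k| = [(4k + 4)/(4(k+1) + 4)] · 4/5 → 4/5 as k → ∞.
Since the exponent of (x + 3) increases by 2 each term, convergence requires |x + 3|² < 5/4, hence R = √5/2.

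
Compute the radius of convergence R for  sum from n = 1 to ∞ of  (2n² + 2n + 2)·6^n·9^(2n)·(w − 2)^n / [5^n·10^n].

R = 25/243

By the ratio test, |a_{n+1}/a_n| = [(2(n+1)² + 2(n+1) + 2)/(2n² + 2n + 2)] · 6·81/(5·10) → 243/25.
Thus R = 1/(243/25) = 25/243.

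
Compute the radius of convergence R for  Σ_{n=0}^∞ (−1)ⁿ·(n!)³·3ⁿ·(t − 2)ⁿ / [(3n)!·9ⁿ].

R = 81

Ratio test: |a_{n+1}/a_n| = (n+1)³/[(3n+1)·(3n+2)·(3n+3)] · 3/9 → 1/81 as n → ∞.
Thus R = 1/(1/81) = 81.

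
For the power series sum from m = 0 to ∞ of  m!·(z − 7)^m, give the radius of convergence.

Apply the ratio test: |a_{m+1}| / |a_m| = (m+1), which tends to ∞ as m → ∞.
The ratio grows without bound, so the series diverges whenever (z − 7) ≠ 0; it converges only at z = 7. R = 0.

R = 0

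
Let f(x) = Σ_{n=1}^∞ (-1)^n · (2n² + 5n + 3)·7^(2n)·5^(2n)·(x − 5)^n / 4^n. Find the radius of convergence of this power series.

Apply the ratio test: |a_{n+1}| / |a_n| = [(2(n+1)² + 5(n+1) + 3)/(2n² + 5n + 3)] · 49·25/4, which tends to 1225/4 as n → ∞.
Thus R = 1/(1225/4) = 4/1225.

R = 4/1225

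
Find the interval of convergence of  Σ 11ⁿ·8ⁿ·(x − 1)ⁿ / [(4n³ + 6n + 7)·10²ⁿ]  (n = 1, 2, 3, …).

[-3/22, 47/22]

Apply the ratio test: |a_{n+1}| / |a_n| = [(4n³ + 6n + 7)/(4(n+1)³ + 6(n+1) + 7)] · 11·8/100, which tends to 22/25 as n → ∞.
Hence the series converges for |x − 1| < 1/(22/25) = 25/22, so the radius of convergence is 25/22.
At x = 47/22: the terms are on the order of 1/n³, so the series converges absolutely by comparison with the p-series (p = 3 > 1).
At x = -3/22: absolute convergence follows by limit comparison with Σ 1/n³.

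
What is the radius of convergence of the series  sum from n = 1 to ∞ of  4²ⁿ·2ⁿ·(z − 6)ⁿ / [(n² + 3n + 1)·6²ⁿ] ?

R = 9/8

The ratio of consecutive coefficients is [(n² + 3n + 1)/((n+1)² + 3(n+1) + 1)] · 16·2/36 → 8/9.
The series converges when 8/9 · |z − 6| < 1, giving R = 9/8.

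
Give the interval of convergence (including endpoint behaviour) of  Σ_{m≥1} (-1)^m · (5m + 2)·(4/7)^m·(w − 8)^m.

The ratio of consecutive coefficients is [(5(m+1) + 2)/(5m + 2)] · 4/7 → 4/7.
The series converges when 4/7 · |w − 8| < 1, giving R = 7/4.
Endpoint w = 39/4: the terms have absolute value of order m, which does not tend to 0, so the series diverges by the divergence test.
Endpoint w = 25/4: the terms have absolute value of order m, which does not tend to 0, so the series diverges by the divergence test.

(25/4, 39/4)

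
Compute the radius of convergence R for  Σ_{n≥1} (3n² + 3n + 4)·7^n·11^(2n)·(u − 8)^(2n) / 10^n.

Apply the ratio test: |a_{n+1}| / |a_n| = [(3(n+1)² + 3(n+1) + 4)/(3n² + 3n + 4)] · 7·121/10, which tends to 847/10 as n → ∞.
Successive powers of (u − 8) differ by 2, so the series converges when |u − 8|² · 847/10 < 1, i.e. |u − 8| < √(10/847). So R = √70/77.

R = √70/77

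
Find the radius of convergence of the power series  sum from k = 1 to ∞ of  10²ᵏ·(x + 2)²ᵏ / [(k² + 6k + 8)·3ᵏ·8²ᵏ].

Ratio test: |a_{k+1}/a_k| = [(k² + 6k + 8)/((k+1)² + 6(k+1) + 8)] · 100/(3·64) → 25/48 as k → ∞.
Writing y = (x + 2)², the series in y has radius 48/25, so |x + 2| < √(48/25) and R = 4√3/5.

R = 4√3/5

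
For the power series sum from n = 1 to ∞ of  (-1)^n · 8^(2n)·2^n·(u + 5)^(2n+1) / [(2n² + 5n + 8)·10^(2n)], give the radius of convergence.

Ratio test: |a_{n+1}/a_n| = [(2n² + 5n + 8)/(2(n+1)² + 5(n+1) + 8)] · 64·2/100 → 32/25 as n → ∞.
Writing y = (u + 5)², the series in y has radius 25/32, so |u + 5| < √(25/32) and R = 5√2/8.

R = 5√2/8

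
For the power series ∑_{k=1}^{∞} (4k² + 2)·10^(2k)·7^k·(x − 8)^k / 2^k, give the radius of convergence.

R = 1/350

Ratio test: |a_{k+1}/a_k| = [(4(k+1)² + 2)/(4k² + 2)] · 100·7/2 → 350 as k → ∞.
Hence the series converges for |x − 8| < 1/(350) = 1/350, so the radius of convergence is 1/350.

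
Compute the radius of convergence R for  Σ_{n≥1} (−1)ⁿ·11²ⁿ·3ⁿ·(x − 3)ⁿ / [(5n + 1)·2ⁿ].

By the ratio test, |a_{n+1}/a_n| = [(5n + 1)/(5(n+1) + 1)] · 121·3/2 → 363/2.
The series converges when 363/2 · |x − 3| < 1, giving R = 2/363.

R = 2/363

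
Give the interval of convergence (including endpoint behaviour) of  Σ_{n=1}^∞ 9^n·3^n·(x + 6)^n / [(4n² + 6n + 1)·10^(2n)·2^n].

[-362/27, 38/27]

Ratio test: |a_{n+1}/a_n| = [(4n² + 6n + 1)/(4(n+1)² + 6(n+1) + 1)] · 9·3/(100·2) → 27/200 as n → ∞.
Thus R = 1/(27/200) = 200/27.
Check x = 38/27: absolute convergence follows by limit comparison with Σ 1/n².
Endpoint x = -362/27: the series is dominated by a constant times Σ 1/n², which converges (p = 2 > 1).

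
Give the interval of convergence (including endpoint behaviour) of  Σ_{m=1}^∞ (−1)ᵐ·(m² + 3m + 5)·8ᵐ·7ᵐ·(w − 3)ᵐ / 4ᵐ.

(41/14, 43/14)

Apply the ratio test: |a_{m+1}| / |a_m| = [((m+1)² + 3(m+1) + 5)/(m² + 3m + 5)] · 8·7/4, which tends to 14 as m → ∞.
The series converges when 14 · |w − 3| < 1, giving R = 1/14.
At w = 43/14: the terms have absolute value of order m², which does not tend to 0, so the series diverges by the divergence test.
Endpoint w = 41/14: the terms do not tend to 0, so the series diverges.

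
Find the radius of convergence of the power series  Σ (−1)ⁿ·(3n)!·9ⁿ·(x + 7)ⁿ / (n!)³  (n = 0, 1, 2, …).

The ratio of consecutive coefficients is (3n+1)·(3n+2)·(3n+3)/(n+1)³ · 9 → 243.
Hence the series converges for |x + 7| < 1/(243) = 1/243, so the radius of convergence is 1/243.

R = 1/243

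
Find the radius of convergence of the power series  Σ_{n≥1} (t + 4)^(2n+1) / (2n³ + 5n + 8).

Ratio test: |a_{n+1}/a_n| = (2n³ + 5n + 8)/(2(n+1)³ + 5(n+1) + 8) → 1 as n → ∞.
Successive powers of (t + 4) differ by 2, so the series converges when |t + 4|² · 1 < 1, i.e. |t + 4| < √(1) = 1. So R = 1.

R = 1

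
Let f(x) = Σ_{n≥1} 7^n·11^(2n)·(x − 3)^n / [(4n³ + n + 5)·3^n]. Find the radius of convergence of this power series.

R = 3/847

Ratio test: |a_{n+1}/a_n| = [(4n³ + n + 5)/(4(n+1)³ + (n+1) + 5)] · 7·121/3 → 847/3 as n → ∞.
Hence the series converges for |x − 3| < 1/(847/3) = 3/847, so the radius of convergence is 3/847.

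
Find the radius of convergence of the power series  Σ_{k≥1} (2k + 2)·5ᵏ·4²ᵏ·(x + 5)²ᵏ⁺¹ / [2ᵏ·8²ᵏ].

R = 2√10/5

By the ratio test, |a_{k+1}/a_k| = [(2(k+1) + 2)/(2k + 2)] · 5·16/(2·64) → 5/8.
Successive powers of (x + 5) differ by 2, so the series converges when |x + 5|² · 5/8 < 1, i.e. |x + 5| < √(8/5). So R = 2√10/5.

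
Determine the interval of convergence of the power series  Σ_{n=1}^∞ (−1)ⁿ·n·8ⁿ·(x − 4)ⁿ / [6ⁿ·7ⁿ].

The ratio of consecutive coefficients is [(n+1)/n] · 8/(6·7) → 4/21.
Convergence for |x − 4| · 4/21 < 1, i.e. |x − 4| < 21/4. So R = 21/4.
When x = 37/4, the terms have absolute value of order n, which does not tend to 0, so the series diverges by the divergence test.
When x = -5/4, the n-th term does not approach 0; divergence by the term test.

(-5/4, 37/4)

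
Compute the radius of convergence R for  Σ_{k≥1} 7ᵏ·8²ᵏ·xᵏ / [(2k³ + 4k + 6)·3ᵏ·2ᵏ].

R = 3/224

By the ratio test, |a_{k+1}/a_k| = [(2k³ + 4k + 6)/(2(k+1)³ + 4(k+1) + 6)] · 7·64/(3·2) → 224/3.
Hence the series converges for |x| < 1/(224/3) = 3/224, so the radius of convergence is 3/224.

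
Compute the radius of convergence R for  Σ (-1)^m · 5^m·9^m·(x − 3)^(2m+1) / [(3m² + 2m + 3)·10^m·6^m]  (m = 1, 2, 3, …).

R = 2√3/3

The ratio of consecutive coefficients is [(3m² + 2m + 3)/(3(m+1)² + 2(m+1) + 3)] · 5·9/(10·6) → 3/4.
Since the exponent of (x − 3) increases by 2 each term, convergence requires |x − 3|² < 4/3, hence R = 2√3/3.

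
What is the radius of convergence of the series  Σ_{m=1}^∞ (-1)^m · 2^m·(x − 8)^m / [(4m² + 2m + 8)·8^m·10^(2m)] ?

R = 400

Ratio test: |a_{m+1}/a_m| = [(4m² + 2m + 8)/(4(m+1)² + 2(m+1) + 8)] · 2/(8·100) → 1/400 as m → ∞.
Thus R = 1/(1/400) = 400.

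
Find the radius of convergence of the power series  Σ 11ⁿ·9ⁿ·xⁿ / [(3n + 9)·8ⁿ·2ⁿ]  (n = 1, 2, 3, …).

R = 16/99

Ratio test: |a_{n+1}/a_n| = [(3n + 9)/(3(n+1) + 9)] · 11·9/(8·2) → 99/16 as n → ∞.
The series converges when 99/16 · |x| < 1, giving R = 16/99.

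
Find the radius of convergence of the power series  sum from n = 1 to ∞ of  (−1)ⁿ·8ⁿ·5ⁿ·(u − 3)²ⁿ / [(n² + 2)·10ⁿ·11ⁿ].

R = √11/2

By the ratio test, |a_{n+1}/a_n| = [(n² + 2)/((n+1)² + 2)] · 8·5/(10·11) → 4/11.
Since the exponent of (u − 3) increases by 2 each term, convergence requires |u − 3|² < 11/4, hence R = √11/2.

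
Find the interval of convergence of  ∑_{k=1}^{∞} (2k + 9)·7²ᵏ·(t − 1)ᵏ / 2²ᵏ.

Apply the ratio test: |a_{k+1}| / |a_k| = [(2(k+1) + 9)/(2k + 9)] · 49/4, which tends to 49/4 as k → ∞.
The series converges when 49/4 · |t − 1| < 1, giving R = 4/49.
When t = 53/49, the terms do not tend to 0, so the series diverges.
Check t = 45/49: the terms have absolute value of order k, which does not tend to 0, so the series diverges by the divergence test.

(45/49, 53/49)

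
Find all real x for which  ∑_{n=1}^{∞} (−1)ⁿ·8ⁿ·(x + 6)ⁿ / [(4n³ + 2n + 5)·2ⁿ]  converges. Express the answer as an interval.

[-25/4, -23/4]

By the ratio test, |a_{n+1}/a_n| = [(4n³ + 2n + 5)/(4(n+1)³ + 2(n+1) + 5)] · 8/2 → 4.
Convergence for |x + 6| · 4 < 1, i.e. |x + 6| < 1/4. So R = 1/4.
When x = -23/4, the terms are on the order of 1/n³, so the series converges absolutely by comparison with the p-series (p = 3 > 1).
Endpoint x = -25/4: the terms are on the order of 1/n³, so the series converges absolutely by comparison with the p-series (p = 3 > 1).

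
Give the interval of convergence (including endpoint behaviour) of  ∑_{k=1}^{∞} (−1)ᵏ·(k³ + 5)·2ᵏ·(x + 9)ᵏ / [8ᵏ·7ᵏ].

(-37, 19)

By the ratio test, |a_{k+1}/a_k| = [((k+1)³ + 5)/(k³ + 5)] · 2/(8·7) → 1/28.
Thus R = 1/(1/28) = 28.
When x = 19, the terms do not tend to 0, so the series diverges.
Check x = -37: the terms have absolute value of order k³, which does not tend to 0, so the series diverges by the divergence test.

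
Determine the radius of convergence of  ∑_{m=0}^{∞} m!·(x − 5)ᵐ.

R = 0

The ratio of consecutive coefficients is (m+1) → ∞.
The ratio grows without bound, so the series diverges whenever (x − 5) ≠ 0; it converges only at x = 5. R = 0.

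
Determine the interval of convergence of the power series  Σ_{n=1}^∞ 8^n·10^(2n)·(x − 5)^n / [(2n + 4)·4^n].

[999/200, 1001/200)

Ratio test: |a_{n+1}/a_n| = [(2n + 4)/(2(n+1) + 4)] · 8·100/4 → 200 as n → ∞.
Hence the series converges for |x − 5| < 1/(200) = 1/200, so the radius of convergence is 1/200.
When x = 1001/200, the terms are asymptotic to a nonzero constant times 1/n, so the series diverges by limit comparison with Σ 1/n.
Endpoint x = 999/200: the terms alternate in sign and decrease monotonically to 0 in absolute value (size ~ c/n), so the alternating series test gives convergence.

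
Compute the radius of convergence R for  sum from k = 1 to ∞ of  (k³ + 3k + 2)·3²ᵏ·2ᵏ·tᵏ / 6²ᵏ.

By the ratio test, |a_{k+1}/a_k| = [((k+1)³ + 3(k+1) + 2)/(k³ + 3k + 2)] · 9·2/36 → 1/2.
Convergence for |t| · 1/2 < 1, i.e. |t| < 2. So R = 2.

R = 2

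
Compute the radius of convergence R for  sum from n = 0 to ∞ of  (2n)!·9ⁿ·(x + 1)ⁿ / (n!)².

Apply the ratio test: |a_{n+1}| / |a_n| = (2n+1)·(2n+2)/(n+1)² · 9, which tends to 36 as n → ∞.
Convergence for |x + 1| · 36 < 1, i.e. |x + 1| < 1/36. So R = 1/36.

R = 1/36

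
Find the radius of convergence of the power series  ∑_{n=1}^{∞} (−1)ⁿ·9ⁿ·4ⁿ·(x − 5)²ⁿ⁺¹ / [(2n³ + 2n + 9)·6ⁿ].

R = √6/6

Ratio test: |a_{n+1}/a_n| = [(2n³ + 2n + 9)/(2(n+1)³ + 2(n+1) + 9)] · 9·4/6 → 6 as n → ∞.
Writing y = (x − 5)², the series in y has radius 1/6, so |x − 5| < √(1/6) and R = √6/6.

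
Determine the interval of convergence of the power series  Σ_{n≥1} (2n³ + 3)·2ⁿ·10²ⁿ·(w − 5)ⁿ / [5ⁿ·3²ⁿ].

(191/40, 209/40)

Apply the ratio test: |a_{n+1}| / |a_n| = [(2(n+1)³ + 3)/(2n³ + 3)] · 2·100/(5·9), which tends to 40/9 as n → ∞.
Thus R = 1/(40/9) = 9/40.
At w = 209/40: the n-th term does not approach 0; divergence by the term test.
When w = 191/40, the n-th term does not approach 0; divergence by the term test.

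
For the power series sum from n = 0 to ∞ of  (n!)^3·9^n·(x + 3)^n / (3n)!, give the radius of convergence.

R = 3

Apply the ratio test: |a_{n+1}| / |a_n| = (n+1)³/[(3n+1)·(3n+2)·(3n+3)] · 9, which tends to 1/3 as n → ∞.
Convergence for |x + 3| · 1/3 < 1, i.e. |x + 3| < 3. So R = 3.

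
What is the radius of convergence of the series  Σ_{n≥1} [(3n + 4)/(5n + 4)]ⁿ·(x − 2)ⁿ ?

R = 5/3

By the Cauchy root test, |a_n|^(1/n) = (3n + 4)/(5n + 4) → 3/5.
Thus R = 1/(3/5) = 5/3.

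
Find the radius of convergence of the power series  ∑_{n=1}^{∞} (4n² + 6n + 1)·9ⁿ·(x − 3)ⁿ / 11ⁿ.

R = 11/9

Ratio test: |a_{n+1}/a_n| = [(4(n+1)² + 6(n+1) + 1)/(4n² + 6n + 1)] · 9/11 → 9/11 as n → ∞.
Convergence for |x − 3| · 9/11 < 1, i.e. |x − 3| < 11/9. So R = 11/9.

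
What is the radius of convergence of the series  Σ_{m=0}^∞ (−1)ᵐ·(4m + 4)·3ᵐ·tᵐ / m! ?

Apply the ratio test: |a_{m+1}| / |a_m| = (4(m+1) + 4)/(4m + 4) · 3 · 1/(m+1), which tends to 0 as m → ∞.
The limit is 0, so the series converges for all t; R = ∞.

R = ∞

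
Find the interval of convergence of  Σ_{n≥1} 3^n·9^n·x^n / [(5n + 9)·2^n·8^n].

[-16/27, 16/27)

Apply the ratio test: |a_{n+1}| / |a_n| = [(5n + 9)/(5(n+1) + 9)] · 3·9/(2·8), which tends to 27/16 as n → ∞.
Hence the series converges for |x| < 1/(27/16) = 16/27, so the radius of convergence is 16/27.
When x = 16/27, comparison with the harmonic series Σ 1/n shows the series diverges.
Check x = -16/27: the terms alternate in sign and decrease monotonically to 0 in absolute value (size ~ c/n), so the alternating series test gives convergence.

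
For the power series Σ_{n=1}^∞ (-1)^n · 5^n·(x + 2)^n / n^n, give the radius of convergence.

R = ∞

By the Cauchy root test, |a_n|^(1/n) = 5/n → 0.
Since the n-th root of |a_n| tends to 0, the series converges for all real x; R = ∞.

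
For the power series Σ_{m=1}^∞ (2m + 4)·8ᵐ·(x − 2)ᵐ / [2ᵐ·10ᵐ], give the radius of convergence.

R = 5/2

The ratio of consecutive coefficients is [(2(m+1) + 4)/(2m + 4)] · 8/(2·10) → 2/5.
Thus R = 1/(2/5) = 5/2.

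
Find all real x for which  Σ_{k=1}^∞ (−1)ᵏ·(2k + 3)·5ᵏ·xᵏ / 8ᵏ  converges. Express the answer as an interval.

Ratio test: |a_{k+1}/a_k| = [(2(k+1) + 3)/(2k + 3)] · 5/8 → 5/8 as k → ∞.
Convergence for |x| · 5/8 < 1, i.e. |x| < 8/5. So R = 8/5.
When x = 8/5, the k-th term does not approach 0; divergence by the term test.
At x = -8/5: the terms have absolute value of order k, which does not tend to 0, so the series diverges by the divergence test.

(-8/5, 8/5)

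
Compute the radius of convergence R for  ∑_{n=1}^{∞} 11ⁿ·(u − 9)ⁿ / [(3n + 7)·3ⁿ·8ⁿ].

Apply the ratio test: |a_{n+1}| / |a_n| = [(3n + 7)/(3(n+1) + 7)] · 11/(3·8), which tends to 11/24 as n → ∞.
The series converges when 11/24 · |u − 9| < 1, giving R = 24/11.

R = 24/11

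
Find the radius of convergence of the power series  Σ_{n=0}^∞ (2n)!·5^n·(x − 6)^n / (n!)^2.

R = 1/20

Ratio test: |a_{n+1}/a_n| = (2n+1)·(2n+2)/(n+1)² · 5 → 20 as n → ∞.
Thus R = 1/(20) = 1/20.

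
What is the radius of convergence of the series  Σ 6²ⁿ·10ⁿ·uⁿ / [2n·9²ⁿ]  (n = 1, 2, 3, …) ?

Ratio test: |a_{n+1}/a_n| = [2n/2(n+1)] · 36·10/81 → 40/9 as n → ∞.
The series converges when 40/9 · |u| < 1, giving R = 9/40.

R = 9/40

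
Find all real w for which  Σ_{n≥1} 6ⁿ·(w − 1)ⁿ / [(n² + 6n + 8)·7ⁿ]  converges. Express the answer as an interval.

[-1/6, 13/6]

Apply the ratio test: |a_{n+1}| / |a_n| = [(n² + 6n + 8)/((n+1)² + 6(n+1) + 8)] · 6/7, which tends to 6/7 as n → ∞.
The series converges when 6/7 · |w − 1| < 1, giving R = 7/6.
When w = 13/6, the terms are on the order of 1/n², so the series converges absolutely by comparison with the p-series (p = 2 > 1).
At w = -1/6: the terms are on the order of 1/n², so the series converges absolutely by comparison with the p-series (p = 2 > 1).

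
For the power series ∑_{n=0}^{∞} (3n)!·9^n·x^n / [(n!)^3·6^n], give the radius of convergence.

Ratio test: |a_{n+1}/a_n| = (3n+1)·(3n+2)·(3n+3)/(n+1)³ · 9/6 → 81/2 as n → ∞.
Convergence for |x| · 81/2 < 1, i.e. |x| < 2/81. So R = 2/81.

R = 2/81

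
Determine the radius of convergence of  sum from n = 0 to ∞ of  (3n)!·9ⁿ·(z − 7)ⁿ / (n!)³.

Apply the ratio test: |a_{n+1}| / |a_n| = (3n+1)·(3n+2)·(3n+3)/(n+1)³ · 9, which tends to 243 as n → ∞.
Convergence for |z − 7| · 243 < 1, i.e. |z − 7| < 1/243. So R = 1/243.

R = 1/243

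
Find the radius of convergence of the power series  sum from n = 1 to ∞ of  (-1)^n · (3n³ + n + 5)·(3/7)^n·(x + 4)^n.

R = 7/3

By the ratio test, |a_{n+1}/a_n| = [(3(n+1)³ + (n+1) + 5)/(3n³ + n + 5)] · 3/7 → 3/7.
Convergence for |x + 4| · 3/7 < 1, i.e. |x + 4| < 7/3. So R = 7/3.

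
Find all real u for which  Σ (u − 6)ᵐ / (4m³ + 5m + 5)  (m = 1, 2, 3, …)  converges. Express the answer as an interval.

[5, 7]

The ratio of consecutive coefficients is (4m³ + 5m + 5)/(4(m+1)³ + 5(m+1) + 5) → 1.
Convergence for |u − 6| < 1, so R = 1.
Check u = 7: absolute convergence follows by limit comparison with Σ 1/m³.
Check u = 5: the series is dominated by a constant times Σ 1/m³, which converges (p = 3 > 1).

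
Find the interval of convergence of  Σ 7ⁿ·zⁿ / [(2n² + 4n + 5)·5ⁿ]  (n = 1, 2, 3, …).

[-5/7, 5/7]

The ratio of consecutive coefficients is [(2n² + 4n + 5)/(2(n+1)² + 4(n+1) + 5)] · 7/5 → 7/5.
The series converges when 7/5 · |z| < 1, giving R = 5/7.
At z = 5/7: absolute convergence follows by limit comparison with Σ 1/n².
At z = -5/7: the terms are on the order of 1/n², so the series converges absolutely by comparison with the p-series (p = 2 > 1).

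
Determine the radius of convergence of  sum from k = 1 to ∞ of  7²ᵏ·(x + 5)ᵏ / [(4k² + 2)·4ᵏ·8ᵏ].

By the ratio test, |a_{k+1}/a_k| = [(4k² + 2)/(4(k+1)² + 2)] · 49/(4·8) → 49/32.
Thus R = 1/(49/32) = 32/49.

R = 32/49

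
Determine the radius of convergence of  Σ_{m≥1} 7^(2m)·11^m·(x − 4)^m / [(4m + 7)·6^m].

R = 6/539

By the ratio test, |a_{m+1}/a_m| = [(4m + 7)/(4(m+1) + 7)] · 49·11/6 → 539/6.
Convergence for |x − 4| · 539/6 < 1, i.e. |x − 4| < 6/539. So R = 6/539.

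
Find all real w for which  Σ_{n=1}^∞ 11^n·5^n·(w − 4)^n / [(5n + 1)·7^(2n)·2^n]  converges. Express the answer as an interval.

[122/55, 318/55)

The ratio of consecutive coefficients is [(5n + 1)/(5(n+1) + 1)] · 11·5/(49·2) → 55/98.
Thus R = 1/(55/98) = 98/55.
At w = 318/55: the terms are asymptotic to a nonzero constant times 1/n, so the series diverges by limit comparison with Σ 1/n.
At w = 122/55: convergence follows from the alternating series test (terms decrease monotonically to 0).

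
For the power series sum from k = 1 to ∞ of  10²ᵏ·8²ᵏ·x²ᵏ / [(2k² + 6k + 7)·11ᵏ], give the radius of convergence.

By the ratio test, |a_{k+1}/a_k| = [(2k² + 6k + 7)/(2(k+1)² + 6(k+1) + 7)] · 100·64/11 → 6400/11.
Since the exponent of x increases by 2 each term, convergence requires |x|² < 11/6400, hence R = √11/80.

R = √11/80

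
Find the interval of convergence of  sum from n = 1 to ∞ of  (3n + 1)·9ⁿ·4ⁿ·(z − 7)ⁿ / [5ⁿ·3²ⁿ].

(23/4, 33/4)

Apply the ratio test: |a_{n+1}| / |a_n| = [(3(n+1) + 1)/(3n + 1)] · 9·4/(5·9), which tends to 4/5 as n → ∞.
Hence the series converges for |z − 7| < 1/(4/5) = 5/4, so the radius of convergence is 5/4.
Endpoint z = 33/4: the terms have absolute value of order n, which does not tend to 0, so the series diverges by the divergence test.
At z = 23/4: the n-th term does not approach 0; divergence by the term test.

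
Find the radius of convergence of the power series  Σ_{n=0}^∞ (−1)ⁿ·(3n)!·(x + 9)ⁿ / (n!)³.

R = 1/27

The ratio of consecutive coefficients is (3n+1)·(3n+2)·(3n+3)/(n+1)³ → 27.
Thus R = 1/(27) = 1/27.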